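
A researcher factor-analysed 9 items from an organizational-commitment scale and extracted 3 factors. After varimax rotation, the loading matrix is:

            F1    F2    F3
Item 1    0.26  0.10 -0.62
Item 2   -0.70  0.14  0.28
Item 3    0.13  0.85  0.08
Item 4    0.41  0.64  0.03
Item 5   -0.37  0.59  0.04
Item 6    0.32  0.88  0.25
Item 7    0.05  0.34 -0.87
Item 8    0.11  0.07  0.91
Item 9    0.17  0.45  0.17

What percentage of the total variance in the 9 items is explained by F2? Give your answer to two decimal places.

SS loadings for F2 = 0.10² + 0.14² + 0.85² + 0.64² + 0.59² + 0.88² + 0.34² + 0.07² + 0.45² = 2.6072
With 9 standardized items, total variance = 9. Proportion = 2.6072/9 = 0.2897 → 28.97%.

28.97%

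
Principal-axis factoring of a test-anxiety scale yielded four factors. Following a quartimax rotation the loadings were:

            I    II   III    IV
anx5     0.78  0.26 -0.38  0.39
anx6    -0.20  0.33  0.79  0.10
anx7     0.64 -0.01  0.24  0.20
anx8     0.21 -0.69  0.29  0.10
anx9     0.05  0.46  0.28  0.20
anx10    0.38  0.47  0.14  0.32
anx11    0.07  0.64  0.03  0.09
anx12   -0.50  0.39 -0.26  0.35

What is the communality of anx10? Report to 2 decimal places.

0.49

h² = 0.38² + 0.47² + 0.14² + 0.32² = 0.1444 + 0.2209 + 0.0196 + 0.1024 = 0.4873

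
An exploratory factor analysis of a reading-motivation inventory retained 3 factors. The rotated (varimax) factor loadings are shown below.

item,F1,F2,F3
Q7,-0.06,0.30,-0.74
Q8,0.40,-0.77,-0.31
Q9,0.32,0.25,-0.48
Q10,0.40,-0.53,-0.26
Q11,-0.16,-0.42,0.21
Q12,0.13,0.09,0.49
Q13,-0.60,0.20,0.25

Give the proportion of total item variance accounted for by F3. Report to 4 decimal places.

0.1841

SS loadings for F3 = (-0.74)² + (-0.31)² + (-0.48)² + (-0.26)² + 0.21² + 0.49² + 0.25² = 1.2884
Proportion of variance = 1.2884 / 7 = 0.1841.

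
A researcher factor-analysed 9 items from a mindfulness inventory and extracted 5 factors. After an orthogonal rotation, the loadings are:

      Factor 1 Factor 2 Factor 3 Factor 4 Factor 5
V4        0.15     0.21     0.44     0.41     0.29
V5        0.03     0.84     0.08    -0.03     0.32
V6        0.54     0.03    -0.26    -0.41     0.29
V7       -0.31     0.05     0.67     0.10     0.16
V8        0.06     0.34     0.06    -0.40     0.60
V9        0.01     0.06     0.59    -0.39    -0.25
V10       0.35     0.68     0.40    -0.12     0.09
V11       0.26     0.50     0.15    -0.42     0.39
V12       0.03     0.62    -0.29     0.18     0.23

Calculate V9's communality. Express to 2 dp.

0.57

h² = 0.01² + 0.06² + 0.59² + (-0.39)² + (-0.25)² = 0.0001 + 0.0036 + 0.3481 + 0.1521 + 0.0625 = 0.5664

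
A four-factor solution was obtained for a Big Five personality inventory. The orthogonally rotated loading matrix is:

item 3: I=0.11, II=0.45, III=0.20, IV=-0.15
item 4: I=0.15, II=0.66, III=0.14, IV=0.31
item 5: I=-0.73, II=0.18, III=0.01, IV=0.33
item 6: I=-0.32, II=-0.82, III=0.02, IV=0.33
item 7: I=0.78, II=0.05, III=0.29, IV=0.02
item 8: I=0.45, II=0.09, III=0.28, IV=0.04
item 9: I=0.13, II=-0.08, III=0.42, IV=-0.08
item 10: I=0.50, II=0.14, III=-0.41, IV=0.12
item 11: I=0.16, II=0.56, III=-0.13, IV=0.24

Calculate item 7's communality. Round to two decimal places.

0.70

h² = 0.78² + 0.05² + 0.29² + 0.02² = 0.6084 + 0.0025 + 0.0841 + 0.0004 = 0.6954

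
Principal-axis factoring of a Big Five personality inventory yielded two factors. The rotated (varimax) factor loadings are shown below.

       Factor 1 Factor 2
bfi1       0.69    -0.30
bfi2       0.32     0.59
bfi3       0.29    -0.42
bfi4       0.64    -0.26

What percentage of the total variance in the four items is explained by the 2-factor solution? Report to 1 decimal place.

43.9%

Communalities: 0.5661, 0.4505, 0.2605, 0.4772; Σh² = 1.7543.
Total variance with 4 standardized items is 4, so the solution explains 1.7543/4 = 0.4386 = 43.86%.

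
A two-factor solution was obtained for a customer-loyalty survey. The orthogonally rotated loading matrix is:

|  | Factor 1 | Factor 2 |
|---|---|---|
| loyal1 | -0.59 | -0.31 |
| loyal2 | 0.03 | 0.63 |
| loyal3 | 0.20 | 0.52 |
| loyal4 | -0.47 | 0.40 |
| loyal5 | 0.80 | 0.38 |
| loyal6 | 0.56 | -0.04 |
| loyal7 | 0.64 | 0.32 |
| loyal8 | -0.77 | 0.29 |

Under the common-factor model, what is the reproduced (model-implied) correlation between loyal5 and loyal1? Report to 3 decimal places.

r̂ = Σ λ_i·λ_j across factors = (0.80)(-0.59) + (0.38)(-0.31)
  = -0.4720 -0.1178 = -0.5898

-0.590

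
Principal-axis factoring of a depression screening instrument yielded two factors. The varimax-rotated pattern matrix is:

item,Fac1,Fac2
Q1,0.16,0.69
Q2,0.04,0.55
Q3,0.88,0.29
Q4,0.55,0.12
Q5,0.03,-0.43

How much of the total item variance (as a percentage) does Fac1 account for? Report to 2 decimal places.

SS loadings for Fac1 = 0.16² + 0.04² + 0.88² + 0.55² + 0.03² = 1.1050
With 5 standardized items, total variance = 5. Proportion = 1.1050/5 = 0.2210 → 22.10%.

22.10%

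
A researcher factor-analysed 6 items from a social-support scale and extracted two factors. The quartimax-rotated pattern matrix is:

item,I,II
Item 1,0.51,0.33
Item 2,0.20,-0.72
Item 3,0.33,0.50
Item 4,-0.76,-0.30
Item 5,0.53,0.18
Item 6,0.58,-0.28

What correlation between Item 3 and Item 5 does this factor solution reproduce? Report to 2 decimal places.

0.26

r̂ = Σ λ_i·λ_j across factors = (0.33)(0.53) + (0.50)(0.18)
  = +0.1749 +0.0900 = 0.2649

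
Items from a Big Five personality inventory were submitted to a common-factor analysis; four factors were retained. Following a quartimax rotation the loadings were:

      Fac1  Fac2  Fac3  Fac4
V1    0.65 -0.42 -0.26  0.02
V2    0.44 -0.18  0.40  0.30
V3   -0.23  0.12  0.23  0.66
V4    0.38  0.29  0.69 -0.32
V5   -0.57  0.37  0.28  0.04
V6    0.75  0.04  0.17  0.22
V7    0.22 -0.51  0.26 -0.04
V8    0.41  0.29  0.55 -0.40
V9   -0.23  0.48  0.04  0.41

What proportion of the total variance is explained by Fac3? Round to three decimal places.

0.137

SS loadings for Fac3 = (-0.26)² + 0.40² + 0.23² + 0.69² + 0.28² + 0.17² + 0.26² + 0.55² + 0.04² = 1.2356
Proportion of variance = 1.2356 / 9 = 0.1373.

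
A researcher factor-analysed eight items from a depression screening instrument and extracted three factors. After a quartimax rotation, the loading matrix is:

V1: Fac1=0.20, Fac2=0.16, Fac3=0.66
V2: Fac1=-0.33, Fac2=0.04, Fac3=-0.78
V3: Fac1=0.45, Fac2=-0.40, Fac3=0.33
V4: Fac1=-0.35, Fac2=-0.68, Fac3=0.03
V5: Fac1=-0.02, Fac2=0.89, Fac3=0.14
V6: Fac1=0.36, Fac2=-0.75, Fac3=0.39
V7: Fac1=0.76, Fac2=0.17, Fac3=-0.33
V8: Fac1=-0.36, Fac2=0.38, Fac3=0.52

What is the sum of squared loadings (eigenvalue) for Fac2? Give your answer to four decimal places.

SS loadings for Fac2 = 0.16² + 0.04² + (-0.40)² + (-0.68)² + 0.89² + (-0.75)² + 0.17² + 0.38² = 0.0256 + 0.0016 + 0.1600 + 0.4624 + 0.7921 + 0.5625 + 0.0289 + 0.1444 = 2.1775

2.1775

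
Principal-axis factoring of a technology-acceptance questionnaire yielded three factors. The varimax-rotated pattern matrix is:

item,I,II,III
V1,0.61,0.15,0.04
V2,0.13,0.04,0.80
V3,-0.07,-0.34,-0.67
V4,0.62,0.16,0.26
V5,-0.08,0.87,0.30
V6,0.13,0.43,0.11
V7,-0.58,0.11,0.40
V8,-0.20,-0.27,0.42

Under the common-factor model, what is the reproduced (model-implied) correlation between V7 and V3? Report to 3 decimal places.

r̂ = Σ λ_i·λ_j across factors = (-0.58)(-0.07) + (0.11)(-0.34) + (0.40)(-0.67)
  = +0.0406 -0.0374 -0.2680 = -0.2648

-0.265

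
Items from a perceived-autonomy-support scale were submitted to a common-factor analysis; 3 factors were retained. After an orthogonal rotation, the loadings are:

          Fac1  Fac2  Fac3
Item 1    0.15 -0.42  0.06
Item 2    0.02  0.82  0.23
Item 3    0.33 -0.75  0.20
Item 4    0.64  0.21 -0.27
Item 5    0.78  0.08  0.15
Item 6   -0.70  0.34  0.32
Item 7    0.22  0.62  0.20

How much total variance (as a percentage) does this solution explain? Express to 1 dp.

56.9%

Communalities: 0.2025, 0.7257, 0.7114, 0.5266, 0.6373, 0.7080, 0.4728; Σh² = 3.9843.
Total variance with 7 standardized items is 7, so the solution explains 3.9843/7 = 0.5692 = 56.92%.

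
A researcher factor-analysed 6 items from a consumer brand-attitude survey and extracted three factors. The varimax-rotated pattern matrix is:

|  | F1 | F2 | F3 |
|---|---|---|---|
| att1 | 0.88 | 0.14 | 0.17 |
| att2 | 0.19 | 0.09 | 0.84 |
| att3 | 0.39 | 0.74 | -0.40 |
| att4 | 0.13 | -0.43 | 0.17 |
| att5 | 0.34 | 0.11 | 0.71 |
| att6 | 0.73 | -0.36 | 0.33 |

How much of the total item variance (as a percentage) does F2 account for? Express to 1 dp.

SS loadings for F2 = 0.14² + 0.09² + 0.74² + (-0.43)² + 0.11² + (-0.36)² = 0.9019
With 6 standardized items, total variance = 6. Proportion = 0.9019/6 = 0.1503 → 15.03%.

15.0%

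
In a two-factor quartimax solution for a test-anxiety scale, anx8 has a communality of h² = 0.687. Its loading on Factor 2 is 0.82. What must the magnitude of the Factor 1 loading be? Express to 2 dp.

0.12

Under orthogonal rotation h² = Σλ², so λ_Factor 1² = h² − (0.6724) = 0.687 − 0.6724 = 0.0146.
|λ| = √0.0146 = 0.1208.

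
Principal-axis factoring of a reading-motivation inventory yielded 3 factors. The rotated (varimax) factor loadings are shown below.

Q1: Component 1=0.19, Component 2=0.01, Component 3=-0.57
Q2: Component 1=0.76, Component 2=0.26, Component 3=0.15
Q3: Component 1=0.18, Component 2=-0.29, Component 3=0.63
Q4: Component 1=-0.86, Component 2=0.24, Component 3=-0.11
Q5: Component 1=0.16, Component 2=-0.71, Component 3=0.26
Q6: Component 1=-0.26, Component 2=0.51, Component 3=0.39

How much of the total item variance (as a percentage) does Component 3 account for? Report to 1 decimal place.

SS loadings for Component 3 = (-0.57)² + 0.15² + 0.63² + (-0.11)² + 0.26² + 0.39² = 0.9761
With 6 standardized items, total variance = 6. Proportion = 0.9761/6 = 0.1627 → 16.27%.

16.3%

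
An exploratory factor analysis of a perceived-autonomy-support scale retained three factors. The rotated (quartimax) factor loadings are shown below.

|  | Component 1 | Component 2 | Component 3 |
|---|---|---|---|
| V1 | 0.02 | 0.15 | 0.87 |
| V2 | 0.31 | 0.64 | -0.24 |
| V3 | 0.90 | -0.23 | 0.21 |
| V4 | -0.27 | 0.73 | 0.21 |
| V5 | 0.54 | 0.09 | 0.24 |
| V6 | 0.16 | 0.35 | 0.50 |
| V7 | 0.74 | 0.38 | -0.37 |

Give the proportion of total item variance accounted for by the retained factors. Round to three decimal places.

0.641

SS loadings by factor: 1.8442, 1.2929, 1.3472; total = 4.4843.
Total variance with 7 standardized items is 7, so the solution explains 4.4843/7 = 0.6406.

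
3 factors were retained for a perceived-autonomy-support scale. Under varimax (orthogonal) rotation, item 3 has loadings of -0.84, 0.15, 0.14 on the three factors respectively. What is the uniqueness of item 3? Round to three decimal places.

0.252

h² = (-0.84)² + 0.15² + 0.14² = 0.7056 + 0.0225 + 0.0196 = 0.7477
Uniqueness u² = 1 − h² = 1 − 0.7477 = 0.2523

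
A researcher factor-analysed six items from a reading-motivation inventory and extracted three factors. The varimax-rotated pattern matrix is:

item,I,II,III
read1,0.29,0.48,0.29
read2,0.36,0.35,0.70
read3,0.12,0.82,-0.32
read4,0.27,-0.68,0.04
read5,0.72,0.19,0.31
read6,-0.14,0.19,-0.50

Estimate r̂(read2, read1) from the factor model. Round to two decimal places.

0.48

r̂ = Σ λ_i·λ_j across factors = (0.36)(0.29) + (0.35)(0.48) + (0.70)(0.29)
  = +0.1044 +0.1680 +0.2030 = 0.4754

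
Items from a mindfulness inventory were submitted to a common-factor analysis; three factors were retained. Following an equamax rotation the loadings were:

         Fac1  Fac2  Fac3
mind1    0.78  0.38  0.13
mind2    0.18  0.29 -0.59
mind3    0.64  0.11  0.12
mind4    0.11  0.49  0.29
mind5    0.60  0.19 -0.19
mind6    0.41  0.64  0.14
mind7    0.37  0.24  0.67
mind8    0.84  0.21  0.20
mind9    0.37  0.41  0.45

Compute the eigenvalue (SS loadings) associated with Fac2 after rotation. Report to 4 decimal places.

SS loadings for Fac2 = 0.38² + 0.29² + 0.11² + 0.49² + 0.19² + 0.64² + 0.24² + 0.21² + 0.41² = 0.1444 + 0.0841 + 0.0121 + 0.2401 + 0.0361 + 0.4096 + 0.0576 + 0.0441 + 0.1681 = 1.1962

1.1962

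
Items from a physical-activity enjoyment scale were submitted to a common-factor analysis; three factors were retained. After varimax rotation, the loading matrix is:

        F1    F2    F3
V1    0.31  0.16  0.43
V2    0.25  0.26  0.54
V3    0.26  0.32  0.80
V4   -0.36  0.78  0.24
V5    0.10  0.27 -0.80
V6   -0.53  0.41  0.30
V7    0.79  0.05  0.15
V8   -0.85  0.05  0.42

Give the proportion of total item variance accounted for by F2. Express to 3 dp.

0.131

SS loadings for F2 = 0.16² + 0.26² + 0.32² + 0.78² + 0.27² + 0.41² + 0.05² + 0.05² = 1.0500
Proportion of variance = 1.0500 / 8 = 0.1313.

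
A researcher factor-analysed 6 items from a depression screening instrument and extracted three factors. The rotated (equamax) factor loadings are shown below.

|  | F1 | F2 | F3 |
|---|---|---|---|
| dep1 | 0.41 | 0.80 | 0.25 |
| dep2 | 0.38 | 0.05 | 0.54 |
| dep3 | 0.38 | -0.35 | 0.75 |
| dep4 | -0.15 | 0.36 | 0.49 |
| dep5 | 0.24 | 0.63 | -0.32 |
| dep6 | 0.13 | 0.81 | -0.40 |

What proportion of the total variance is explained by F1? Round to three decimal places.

0.092

SS loadings for F1 = 0.41² + 0.38² + 0.38² + (-0.15)² + 0.24² + 0.13² = 0.5539
Proportion of variance = 0.5539 / 6 = 0.0923.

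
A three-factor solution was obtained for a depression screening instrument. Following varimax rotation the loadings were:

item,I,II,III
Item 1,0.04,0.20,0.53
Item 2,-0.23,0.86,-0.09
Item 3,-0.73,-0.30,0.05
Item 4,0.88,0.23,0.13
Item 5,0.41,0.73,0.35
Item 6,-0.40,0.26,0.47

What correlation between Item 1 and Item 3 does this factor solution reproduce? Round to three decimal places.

-0.063

r̂ = Σ λ_i·λ_j across factors = (0.04)(-0.73) + (0.20)(-0.30) + (0.53)(0.05)
  = -0.0292 -0.0600 +0.0265 = -0.0627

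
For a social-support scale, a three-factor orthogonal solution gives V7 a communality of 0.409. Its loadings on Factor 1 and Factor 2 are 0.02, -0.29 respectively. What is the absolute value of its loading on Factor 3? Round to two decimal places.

Under orthogonal rotation h² = Σλ², so λ_Factor 3² = h² − (0.0845) = 0.409 − 0.0845 = 0.3245.
|λ| = √0.3245 = 0.5696.

0.57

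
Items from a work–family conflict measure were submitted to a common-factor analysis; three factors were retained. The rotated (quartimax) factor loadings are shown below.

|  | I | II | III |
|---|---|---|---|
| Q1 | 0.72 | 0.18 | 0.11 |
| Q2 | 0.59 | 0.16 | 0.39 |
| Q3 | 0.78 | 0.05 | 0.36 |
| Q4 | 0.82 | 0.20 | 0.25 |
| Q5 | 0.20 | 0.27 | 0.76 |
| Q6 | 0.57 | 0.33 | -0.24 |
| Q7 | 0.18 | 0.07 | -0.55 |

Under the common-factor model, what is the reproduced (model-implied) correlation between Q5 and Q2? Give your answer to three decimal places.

0.458

r̂ = Σ λ_i·λ_j across factors = (0.20)(0.59) + (0.27)(0.16) + (0.76)(0.39)
  = +0.1180 +0.0432 +0.2964 = 0.4576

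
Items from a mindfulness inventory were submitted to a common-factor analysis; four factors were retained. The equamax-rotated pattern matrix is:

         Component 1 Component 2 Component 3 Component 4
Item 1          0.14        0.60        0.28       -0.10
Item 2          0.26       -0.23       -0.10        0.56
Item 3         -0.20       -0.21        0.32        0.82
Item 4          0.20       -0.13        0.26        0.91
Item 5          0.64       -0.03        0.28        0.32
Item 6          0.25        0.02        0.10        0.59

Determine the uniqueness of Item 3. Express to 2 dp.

0.14

h² = (-0.20)² + (-0.21)² + 0.32² + 0.82² = 0.0400 + 0.0441 + 0.1024 + 0.6724 = 0.8589
Uniqueness u² = 1 − h² = 1 − 0.8589 = 0.1411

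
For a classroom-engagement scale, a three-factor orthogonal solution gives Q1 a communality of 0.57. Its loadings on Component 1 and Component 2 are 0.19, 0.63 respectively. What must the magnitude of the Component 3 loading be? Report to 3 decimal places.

0.370

Under orthogonal rotation h² = Σλ², so λ_Component 3² = h² − (0.4330) = 0.57 − 0.4330 = 0.1370.
|λ| = √0.1370 = 0.3701.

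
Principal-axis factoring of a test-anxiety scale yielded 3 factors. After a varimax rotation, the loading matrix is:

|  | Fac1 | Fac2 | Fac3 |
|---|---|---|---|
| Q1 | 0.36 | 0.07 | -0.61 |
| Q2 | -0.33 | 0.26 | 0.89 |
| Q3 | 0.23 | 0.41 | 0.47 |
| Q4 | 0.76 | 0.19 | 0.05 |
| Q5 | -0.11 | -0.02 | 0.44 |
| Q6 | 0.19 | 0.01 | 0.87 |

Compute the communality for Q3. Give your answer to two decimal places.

h² = 0.23² + 0.41² + 0.47² = 0.0529 + 0.1681 + 0.2209 = 0.4419

0.44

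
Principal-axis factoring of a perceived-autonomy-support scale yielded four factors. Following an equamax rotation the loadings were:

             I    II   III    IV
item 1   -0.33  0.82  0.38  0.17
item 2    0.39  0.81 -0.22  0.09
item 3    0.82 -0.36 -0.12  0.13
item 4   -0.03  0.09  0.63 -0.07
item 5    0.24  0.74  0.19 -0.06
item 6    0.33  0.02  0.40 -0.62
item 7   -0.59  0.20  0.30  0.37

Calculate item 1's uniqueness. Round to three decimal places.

h² = (-0.33)² + 0.82² + 0.38² + 0.17² = 0.1089 + 0.6724 + 0.1444 + 0.0289 = 0.9546
Uniqueness u² = 1 − h² = 1 − 0.9546 = 0.0454

0.045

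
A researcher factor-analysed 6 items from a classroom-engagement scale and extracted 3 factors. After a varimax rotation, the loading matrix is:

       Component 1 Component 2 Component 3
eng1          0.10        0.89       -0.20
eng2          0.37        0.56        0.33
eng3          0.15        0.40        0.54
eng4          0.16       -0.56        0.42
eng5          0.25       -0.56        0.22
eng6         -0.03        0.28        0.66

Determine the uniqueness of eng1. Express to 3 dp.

0.158

h² = 0.10² + 0.89² + (-0.20)² = 0.0100 + 0.7921 + 0.0400 = 0.8421
Uniqueness u² = 1 − h² = 1 − 0.8421 = 0.1579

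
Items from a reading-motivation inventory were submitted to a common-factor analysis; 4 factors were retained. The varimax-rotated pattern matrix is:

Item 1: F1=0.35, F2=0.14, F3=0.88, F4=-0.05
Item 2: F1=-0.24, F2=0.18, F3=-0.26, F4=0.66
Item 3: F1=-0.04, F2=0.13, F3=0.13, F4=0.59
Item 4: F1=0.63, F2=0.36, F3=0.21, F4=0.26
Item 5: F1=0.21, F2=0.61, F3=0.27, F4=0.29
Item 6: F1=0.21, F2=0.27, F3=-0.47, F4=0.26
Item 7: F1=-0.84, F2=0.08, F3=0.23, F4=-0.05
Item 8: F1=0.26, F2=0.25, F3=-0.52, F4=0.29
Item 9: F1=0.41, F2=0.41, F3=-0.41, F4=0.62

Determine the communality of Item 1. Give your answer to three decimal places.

h² = 0.35² + 0.14² + 0.88² + (-0.05)² = 0.1225 + 0.0196 + 0.7744 + 0.0025 = 0.9190

0.919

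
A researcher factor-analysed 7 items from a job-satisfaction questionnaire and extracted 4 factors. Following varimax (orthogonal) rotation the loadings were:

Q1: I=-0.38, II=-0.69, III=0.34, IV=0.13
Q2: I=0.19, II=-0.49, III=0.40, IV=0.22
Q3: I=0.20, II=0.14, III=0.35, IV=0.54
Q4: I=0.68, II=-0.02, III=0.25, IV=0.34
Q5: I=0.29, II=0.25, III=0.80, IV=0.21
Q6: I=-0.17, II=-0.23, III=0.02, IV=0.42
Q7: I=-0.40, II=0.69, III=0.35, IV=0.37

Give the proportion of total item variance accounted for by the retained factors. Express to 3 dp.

SS loadings by factor: 0.9559, 1.3277, 1.2235, 0.8299; total = 4.3370.
Total variance with 7 standardized items is 7, so the solution explains 4.3370/7 = 0.6196.

0.620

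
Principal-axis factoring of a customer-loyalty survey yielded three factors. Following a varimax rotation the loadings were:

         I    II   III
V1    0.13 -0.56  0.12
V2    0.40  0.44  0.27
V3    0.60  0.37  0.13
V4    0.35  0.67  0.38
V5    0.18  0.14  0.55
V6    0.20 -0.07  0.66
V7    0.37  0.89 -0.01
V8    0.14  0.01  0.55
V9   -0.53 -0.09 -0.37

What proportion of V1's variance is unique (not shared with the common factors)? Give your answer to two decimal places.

h² = 0.13² + (-0.56)² + 0.12² = 0.0169 + 0.3136 + 0.0144 = 0.3449
Uniqueness u² = 1 − h² = 1 − 0.3449 = 0.6551

0.66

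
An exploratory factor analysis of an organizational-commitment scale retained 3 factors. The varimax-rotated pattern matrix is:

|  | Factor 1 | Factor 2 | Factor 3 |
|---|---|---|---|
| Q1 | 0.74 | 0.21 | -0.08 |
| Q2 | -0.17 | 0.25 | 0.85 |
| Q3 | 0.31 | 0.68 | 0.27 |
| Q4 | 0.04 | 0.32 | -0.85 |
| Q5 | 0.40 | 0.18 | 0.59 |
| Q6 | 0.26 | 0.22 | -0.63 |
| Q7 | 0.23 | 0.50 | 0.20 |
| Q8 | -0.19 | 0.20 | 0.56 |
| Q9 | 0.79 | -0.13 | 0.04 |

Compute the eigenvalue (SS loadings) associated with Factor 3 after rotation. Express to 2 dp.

2.62

SS loadings for Factor 3 = (-0.08)² + 0.85² + 0.27² + (-0.85)² + 0.59² + (-0.63)² + 0.20² + 0.56² + 0.04² = 0.0064 + 0.7225 + 0.0729 + 0.7225 + 0.3481 + 0.3969 + 0.0400 + 0.3136 + 0.0016 = 2.6245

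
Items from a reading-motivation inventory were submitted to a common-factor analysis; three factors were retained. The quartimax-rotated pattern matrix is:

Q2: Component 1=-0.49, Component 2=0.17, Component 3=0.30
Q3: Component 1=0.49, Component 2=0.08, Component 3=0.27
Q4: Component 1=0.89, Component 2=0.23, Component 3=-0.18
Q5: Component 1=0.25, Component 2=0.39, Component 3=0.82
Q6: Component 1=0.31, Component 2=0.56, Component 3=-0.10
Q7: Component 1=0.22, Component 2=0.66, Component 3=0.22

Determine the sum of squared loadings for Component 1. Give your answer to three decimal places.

1.479

SS loadings for Component 1 = (-0.49)² + 0.49² + 0.89² + 0.25² + 0.31² + 0.22² = 0.2401 + 0.2401 + 0.7921 + 0.0625 + 0.0961 + 0.0484 = 1.4793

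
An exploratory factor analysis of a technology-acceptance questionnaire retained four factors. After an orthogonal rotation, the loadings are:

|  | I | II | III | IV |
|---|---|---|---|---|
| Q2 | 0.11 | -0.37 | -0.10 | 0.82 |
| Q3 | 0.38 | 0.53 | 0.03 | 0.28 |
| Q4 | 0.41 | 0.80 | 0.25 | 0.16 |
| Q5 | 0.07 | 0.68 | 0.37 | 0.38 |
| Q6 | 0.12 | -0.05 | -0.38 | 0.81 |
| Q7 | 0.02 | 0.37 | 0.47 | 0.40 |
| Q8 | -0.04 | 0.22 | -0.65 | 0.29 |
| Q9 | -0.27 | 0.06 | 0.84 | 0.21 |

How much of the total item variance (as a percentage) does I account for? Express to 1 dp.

5.2%

SS loadings for I = 0.11² + 0.38² + 0.41² + 0.07² + 0.12² + 0.02² + (-0.04)² + (-0.27)² = 0.4188
With 8 standardized items, total variance = 8. Proportion = 0.4188/8 = 0.0524 → 5.24%.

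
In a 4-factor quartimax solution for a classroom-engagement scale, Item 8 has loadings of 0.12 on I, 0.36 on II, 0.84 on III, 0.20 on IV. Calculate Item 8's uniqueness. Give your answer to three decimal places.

h² = 0.12² + 0.36² + 0.84² + 0.20² = 0.0144 + 0.1296 + 0.7056 + 0.0400 = 0.8896
Uniqueness u² = 1 − h² = 1 − 0.8896 = 0.1104

0.110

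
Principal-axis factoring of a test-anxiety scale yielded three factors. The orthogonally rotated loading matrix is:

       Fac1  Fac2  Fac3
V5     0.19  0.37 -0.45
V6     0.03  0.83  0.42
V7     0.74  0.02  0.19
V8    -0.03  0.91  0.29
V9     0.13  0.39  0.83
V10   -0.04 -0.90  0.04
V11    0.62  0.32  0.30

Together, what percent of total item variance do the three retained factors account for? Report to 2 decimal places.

71.24%

SS loadings by factor: 0.9884, 2.7188, 1.2796; total = 4.9868.
Total variance with 7 standardized items is 7, so the solution explains 4.9868/7 = 0.7124 = 71.24%.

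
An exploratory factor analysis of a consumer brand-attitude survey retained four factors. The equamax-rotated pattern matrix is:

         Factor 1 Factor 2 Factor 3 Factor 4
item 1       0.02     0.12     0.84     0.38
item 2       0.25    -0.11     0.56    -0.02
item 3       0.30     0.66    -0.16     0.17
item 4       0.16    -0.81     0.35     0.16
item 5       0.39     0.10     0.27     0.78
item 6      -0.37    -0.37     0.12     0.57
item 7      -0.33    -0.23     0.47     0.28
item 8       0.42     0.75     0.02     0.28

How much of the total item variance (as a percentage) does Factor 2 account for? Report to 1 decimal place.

SS loadings for Factor 2 = 0.12² + (-0.11)² + 0.66² + (-0.81)² + 0.10² + (-0.37)² + (-0.23)² + 0.75² = 1.8805
With 8 standardized items, total variance = 8. Proportion = 1.8805/8 = 0.2351 → 23.51%.

23.5%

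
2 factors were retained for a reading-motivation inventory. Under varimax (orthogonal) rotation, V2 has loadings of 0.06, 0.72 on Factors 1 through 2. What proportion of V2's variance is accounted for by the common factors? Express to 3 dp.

0.522

h² = 0.06² + 0.72² = 0.0036 + 0.5184 = 0.5220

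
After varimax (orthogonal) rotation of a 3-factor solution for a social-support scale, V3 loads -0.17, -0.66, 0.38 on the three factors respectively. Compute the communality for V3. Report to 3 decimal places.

h² = (-0.17)² + (-0.66)² + 0.38² = 0.0289 + 0.4356 + 0.1444 = 0.6089

0.609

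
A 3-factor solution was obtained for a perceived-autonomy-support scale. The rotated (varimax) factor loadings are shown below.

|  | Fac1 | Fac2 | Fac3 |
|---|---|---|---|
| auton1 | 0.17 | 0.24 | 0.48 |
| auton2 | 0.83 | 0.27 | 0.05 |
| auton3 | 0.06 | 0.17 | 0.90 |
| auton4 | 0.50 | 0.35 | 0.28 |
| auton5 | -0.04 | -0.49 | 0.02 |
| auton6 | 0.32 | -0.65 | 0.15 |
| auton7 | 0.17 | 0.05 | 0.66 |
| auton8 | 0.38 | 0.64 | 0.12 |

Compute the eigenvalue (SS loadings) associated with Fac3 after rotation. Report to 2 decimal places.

1.59

SS loadings for Fac3 = 0.48² + 0.05² + 0.90² + 0.28² + 0.02² + 0.15² + 0.66² + 0.12² = 0.2304 + 0.0025 + 0.8100 + 0.0784 + 0.0004 + 0.0225 + 0.4356 + 0.0144 = 1.5942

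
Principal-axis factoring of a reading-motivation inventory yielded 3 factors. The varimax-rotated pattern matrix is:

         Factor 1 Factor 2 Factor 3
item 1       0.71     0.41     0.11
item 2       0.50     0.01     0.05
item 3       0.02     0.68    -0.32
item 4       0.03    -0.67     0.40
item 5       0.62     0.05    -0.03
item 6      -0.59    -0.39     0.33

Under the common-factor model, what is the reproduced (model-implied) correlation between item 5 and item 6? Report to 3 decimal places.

r̂ = Σ λ_i·λ_j across factors = (0.62)(-0.59) + (0.05)(-0.39) + (-0.03)(0.33)
  = -0.3658 -0.0195 -0.0099 = -0.3952

-0.395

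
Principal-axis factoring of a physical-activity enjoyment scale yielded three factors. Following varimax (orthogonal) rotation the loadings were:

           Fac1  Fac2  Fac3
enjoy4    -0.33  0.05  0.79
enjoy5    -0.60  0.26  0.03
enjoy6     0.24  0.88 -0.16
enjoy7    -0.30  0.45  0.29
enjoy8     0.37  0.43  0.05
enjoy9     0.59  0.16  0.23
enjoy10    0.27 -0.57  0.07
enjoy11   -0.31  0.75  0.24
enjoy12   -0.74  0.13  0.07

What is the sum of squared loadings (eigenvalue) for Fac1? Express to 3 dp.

SS loadings for Fac1 = (-0.33)² + (-0.60)² + 0.24² + (-0.30)² + 0.37² + 0.59² + 0.27² + (-0.31)² + (-0.74)² = 0.1089 + 0.3600 + 0.0576 + 0.0900 + 0.1369 + 0.3481 + 0.0729 + 0.0961 + 0.5476 = 1.8181

1.818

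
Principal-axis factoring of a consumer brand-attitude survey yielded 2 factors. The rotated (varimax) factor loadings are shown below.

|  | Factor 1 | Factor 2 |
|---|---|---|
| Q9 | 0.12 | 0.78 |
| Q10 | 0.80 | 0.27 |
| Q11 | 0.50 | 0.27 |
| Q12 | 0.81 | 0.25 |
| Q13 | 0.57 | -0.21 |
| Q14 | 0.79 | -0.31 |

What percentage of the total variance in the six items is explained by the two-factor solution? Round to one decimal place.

57.8%

Communalities: 0.6228, 0.7129, 0.3229, 0.7186, 0.3690, 0.7202; Σh² = 3.4664.
Total variance with 6 standardized items is 6, so the solution explains 3.4664/6 = 0.5777 = 57.77%.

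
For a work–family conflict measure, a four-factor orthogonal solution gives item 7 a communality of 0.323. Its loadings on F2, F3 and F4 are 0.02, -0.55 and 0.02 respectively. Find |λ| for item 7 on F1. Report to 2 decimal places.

Under orthogonal rotation h² = Σλ², so λ_F1² = h² − (0.3033) = 0.323 − 0.3033 = 0.0197.
|λ| = √0.0197 = 0.1404.

0.14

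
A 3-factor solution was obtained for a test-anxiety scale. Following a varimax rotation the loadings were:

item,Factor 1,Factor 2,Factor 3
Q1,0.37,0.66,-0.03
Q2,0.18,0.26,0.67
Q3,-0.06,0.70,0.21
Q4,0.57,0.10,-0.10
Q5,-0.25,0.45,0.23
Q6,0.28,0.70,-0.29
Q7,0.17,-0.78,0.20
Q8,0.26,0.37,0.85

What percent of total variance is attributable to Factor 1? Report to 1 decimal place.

9.2%

SS loadings for Factor 1 = 0.37² + 0.18² + (-0.06)² + 0.57² + (-0.25)² + 0.28² + 0.17² + 0.26² = 0.7352
With 8 standardized items, total variance = 8. Proportion = 0.7352/8 = 0.0919 → 9.19%.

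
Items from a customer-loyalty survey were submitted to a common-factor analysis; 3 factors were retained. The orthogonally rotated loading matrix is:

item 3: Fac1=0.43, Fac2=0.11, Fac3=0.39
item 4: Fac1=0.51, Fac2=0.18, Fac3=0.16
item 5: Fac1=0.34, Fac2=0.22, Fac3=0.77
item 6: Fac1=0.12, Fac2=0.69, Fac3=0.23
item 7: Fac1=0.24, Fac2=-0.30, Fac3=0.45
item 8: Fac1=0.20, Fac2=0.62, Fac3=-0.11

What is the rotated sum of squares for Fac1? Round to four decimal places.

0.6726

SS loadings for Fac1 = 0.43² + 0.51² + 0.34² + 0.12² + 0.24² + 0.20² = 0.1849 + 0.2601 + 0.1156 + 0.0144 + 0.0576 + 0.0400 = 0.6726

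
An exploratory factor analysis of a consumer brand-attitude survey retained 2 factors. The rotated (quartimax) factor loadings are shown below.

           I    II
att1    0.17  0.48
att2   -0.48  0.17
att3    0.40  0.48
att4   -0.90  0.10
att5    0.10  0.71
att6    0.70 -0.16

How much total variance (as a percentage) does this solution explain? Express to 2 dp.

Communalities: 0.2593, 0.2593, 0.3904, 0.8200, 0.5141, 0.5156; Σh² = 2.7587.
Total variance with 6 standardized items is 6, so the solution explains 2.7587/6 = 0.4598 = 45.98%.

45.98%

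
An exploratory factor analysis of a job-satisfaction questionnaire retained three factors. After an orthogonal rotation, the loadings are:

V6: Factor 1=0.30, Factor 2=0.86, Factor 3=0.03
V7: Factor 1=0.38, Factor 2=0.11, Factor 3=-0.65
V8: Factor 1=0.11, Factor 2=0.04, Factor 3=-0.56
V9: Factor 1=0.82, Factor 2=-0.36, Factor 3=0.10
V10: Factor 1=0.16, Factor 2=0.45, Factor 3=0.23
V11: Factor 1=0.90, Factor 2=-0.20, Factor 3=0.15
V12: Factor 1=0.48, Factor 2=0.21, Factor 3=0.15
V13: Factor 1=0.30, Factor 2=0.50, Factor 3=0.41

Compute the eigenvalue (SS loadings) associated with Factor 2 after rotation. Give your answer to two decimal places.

1.42

SS loadings for Factor 2 = 0.86² + 0.11² + 0.04² + (-0.36)² + 0.45² + (-0.20)² + 0.21² + 0.50² = 0.7396 + 0.0121 + 0.0016 + 0.1296 + 0.2025 + 0.0400 + 0.0441 + 0.2500 = 1.4195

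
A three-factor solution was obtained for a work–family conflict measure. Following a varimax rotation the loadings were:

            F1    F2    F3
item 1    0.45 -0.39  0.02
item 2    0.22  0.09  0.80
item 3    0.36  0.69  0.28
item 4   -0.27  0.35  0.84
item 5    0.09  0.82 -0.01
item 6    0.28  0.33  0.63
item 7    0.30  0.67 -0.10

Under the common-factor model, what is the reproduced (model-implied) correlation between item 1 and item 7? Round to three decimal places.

r̂ = Σ λ_i·λ_j across factors = (0.45)(0.30) + (-0.39)(0.67) + (0.02)(-0.10)
  = +0.1350 -0.2613 -0.0020 = -0.1283

-0.128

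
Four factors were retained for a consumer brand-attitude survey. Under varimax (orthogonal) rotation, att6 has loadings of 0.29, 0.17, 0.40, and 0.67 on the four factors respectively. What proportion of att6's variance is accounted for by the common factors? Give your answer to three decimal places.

0.722

h² = 0.29² + 0.17² + 0.40² + 0.67² = 0.0841 + 0.0289 + 0.1600 + 0.4489 = 0.7219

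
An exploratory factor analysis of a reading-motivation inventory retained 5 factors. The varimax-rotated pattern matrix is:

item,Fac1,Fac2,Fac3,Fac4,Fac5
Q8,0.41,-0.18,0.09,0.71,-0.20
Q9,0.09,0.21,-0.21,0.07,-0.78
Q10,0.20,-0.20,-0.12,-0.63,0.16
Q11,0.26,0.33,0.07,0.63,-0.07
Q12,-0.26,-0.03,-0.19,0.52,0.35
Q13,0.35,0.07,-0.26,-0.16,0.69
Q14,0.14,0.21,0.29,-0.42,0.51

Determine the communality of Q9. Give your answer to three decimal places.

0.710

h² = 0.09² + 0.21² + (-0.21)² + 0.07² + (-0.78)² = 0.0081 + 0.0441 + 0.0441 + 0.0049 + 0.6084 = 0.7096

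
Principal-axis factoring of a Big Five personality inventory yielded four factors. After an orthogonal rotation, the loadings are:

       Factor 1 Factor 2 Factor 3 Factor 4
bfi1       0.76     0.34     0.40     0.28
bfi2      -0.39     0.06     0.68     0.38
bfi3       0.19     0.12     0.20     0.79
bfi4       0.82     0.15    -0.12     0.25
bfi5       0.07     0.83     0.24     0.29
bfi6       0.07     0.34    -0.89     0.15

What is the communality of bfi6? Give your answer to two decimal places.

h² = 0.07² + 0.34² + (-0.89)² + 0.15² = 0.0049 + 0.1156 + 0.7921 + 0.0225 = 0.9351

0.94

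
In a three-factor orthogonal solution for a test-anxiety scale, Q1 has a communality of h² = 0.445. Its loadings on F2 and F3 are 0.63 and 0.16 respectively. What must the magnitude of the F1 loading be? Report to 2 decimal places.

Under orthogonal rotation h² = Σλ², so λ_F1² = h² − (0.4225) = 0.445 − 0.4225 = 0.0225.
|λ| = √0.0225 = 0.1500.

0.15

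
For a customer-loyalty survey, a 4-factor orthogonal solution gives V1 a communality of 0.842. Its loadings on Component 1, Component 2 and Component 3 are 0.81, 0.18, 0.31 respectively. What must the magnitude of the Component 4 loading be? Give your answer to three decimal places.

Under orthogonal rotation h² = Σλ², so λ_Component 4² = h² − (0.7846) = 0.842 − 0.7846 = 0.0574.
|λ| = √0.0574 = 0.2396.

0.240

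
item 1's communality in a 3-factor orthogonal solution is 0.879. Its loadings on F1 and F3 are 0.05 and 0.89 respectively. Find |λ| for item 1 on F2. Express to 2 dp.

0.29

Under orthogonal rotation h² = Σλ², so λ_F2² = h² − (0.7946) = 0.879 − 0.7946 = 0.0844.
|λ| = √0.0844 = 0.2905.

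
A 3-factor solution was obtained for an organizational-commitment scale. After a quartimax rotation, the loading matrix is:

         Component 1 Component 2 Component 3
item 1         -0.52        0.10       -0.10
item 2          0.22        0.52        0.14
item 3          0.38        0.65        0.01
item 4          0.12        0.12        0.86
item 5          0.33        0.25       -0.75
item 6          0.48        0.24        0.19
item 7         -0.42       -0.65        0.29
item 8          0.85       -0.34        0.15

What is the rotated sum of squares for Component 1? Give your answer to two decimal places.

SS loadings for Component 1 = (-0.52)² + 0.22² + 0.38² + 0.12² + 0.33² + 0.48² + (-0.42)² + 0.85² = 0.2704 + 0.0484 + 0.1444 + 0.0144 + 0.1089 + 0.2304 + 0.1764 + 0.7225 = 1.7158

1.72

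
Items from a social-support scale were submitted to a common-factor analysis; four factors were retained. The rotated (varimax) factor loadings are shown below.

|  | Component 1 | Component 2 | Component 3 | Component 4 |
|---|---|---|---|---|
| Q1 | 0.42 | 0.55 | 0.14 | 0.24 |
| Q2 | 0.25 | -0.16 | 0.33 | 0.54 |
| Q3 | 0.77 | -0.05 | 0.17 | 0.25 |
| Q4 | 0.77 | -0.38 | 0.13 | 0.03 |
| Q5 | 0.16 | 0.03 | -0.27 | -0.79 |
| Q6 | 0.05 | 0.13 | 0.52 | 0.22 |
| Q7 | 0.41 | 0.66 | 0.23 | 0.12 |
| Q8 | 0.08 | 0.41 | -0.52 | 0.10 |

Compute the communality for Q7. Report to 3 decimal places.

h² = 0.41² + 0.66² + 0.23² + 0.12² = 0.1681 + 0.4356 + 0.0529 + 0.0144 = 0.6710

0.671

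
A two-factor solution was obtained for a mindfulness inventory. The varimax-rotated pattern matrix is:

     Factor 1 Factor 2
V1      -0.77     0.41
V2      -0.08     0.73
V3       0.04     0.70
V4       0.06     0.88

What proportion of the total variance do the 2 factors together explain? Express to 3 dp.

0.642

Communalities: 0.7610, 0.5393, 0.4916, 0.7780; Σh² = 2.5699.
Total variance with 4 standardized items is 4, so the solution explains 2.5699/4 = 0.6425.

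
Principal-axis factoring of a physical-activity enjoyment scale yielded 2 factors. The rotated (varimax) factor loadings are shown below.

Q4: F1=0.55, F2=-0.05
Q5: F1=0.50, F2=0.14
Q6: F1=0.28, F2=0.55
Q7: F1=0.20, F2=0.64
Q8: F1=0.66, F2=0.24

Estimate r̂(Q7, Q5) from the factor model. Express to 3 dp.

0.190

r̂ = Σ λ_i·λ_j across factors = (0.20)(0.50) + (0.64)(0.14)
  = +0.1000 +0.0896 = 0.1896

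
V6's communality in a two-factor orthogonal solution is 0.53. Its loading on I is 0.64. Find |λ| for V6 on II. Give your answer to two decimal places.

0.35

Under orthogonal rotation h² = Σλ², so λ_II² = h² − (0.4096) = 0.53 − 0.4096 = 0.1204.
|λ| = √0.1204 = 0.3470.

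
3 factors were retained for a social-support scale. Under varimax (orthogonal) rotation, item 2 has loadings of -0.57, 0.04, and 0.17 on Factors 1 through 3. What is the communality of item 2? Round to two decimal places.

0.36

h² = (-0.57)² + 0.04² + 0.17² = 0.3249 + 0.0016 + 0.0289 = 0.3554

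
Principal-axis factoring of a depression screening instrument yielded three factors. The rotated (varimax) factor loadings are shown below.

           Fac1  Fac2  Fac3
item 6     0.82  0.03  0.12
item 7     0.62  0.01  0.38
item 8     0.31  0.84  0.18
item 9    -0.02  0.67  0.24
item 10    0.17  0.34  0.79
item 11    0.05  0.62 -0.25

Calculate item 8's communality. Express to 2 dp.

h² = 0.31² + 0.84² + 0.18² = 0.0961 + 0.7056 + 0.0324 = 0.8341

0.83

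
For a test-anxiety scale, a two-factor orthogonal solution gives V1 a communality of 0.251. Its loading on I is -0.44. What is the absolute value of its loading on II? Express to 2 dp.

Under orthogonal rotation h² = Σλ², so λ_II² = h² − (0.1936) = 0.251 − 0.1936 = 0.0574.
|λ| = √0.0574 = 0.2396.

0.24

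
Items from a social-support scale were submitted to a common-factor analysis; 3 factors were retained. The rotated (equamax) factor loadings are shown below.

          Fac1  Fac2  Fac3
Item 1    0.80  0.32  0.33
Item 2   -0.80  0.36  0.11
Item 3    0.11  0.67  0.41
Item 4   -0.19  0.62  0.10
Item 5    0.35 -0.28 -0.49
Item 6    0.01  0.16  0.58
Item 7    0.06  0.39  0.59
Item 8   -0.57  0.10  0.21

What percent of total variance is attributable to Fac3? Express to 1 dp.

SS loadings for Fac3 = 0.33² + 0.11² + 0.41² + 0.10² + (-0.49)² + 0.58² + 0.59² + 0.21² = 1.2678
With 8 standardized items, total variance = 8. Proportion = 1.2678/8 = 0.1585 → 15.85%.

15.8%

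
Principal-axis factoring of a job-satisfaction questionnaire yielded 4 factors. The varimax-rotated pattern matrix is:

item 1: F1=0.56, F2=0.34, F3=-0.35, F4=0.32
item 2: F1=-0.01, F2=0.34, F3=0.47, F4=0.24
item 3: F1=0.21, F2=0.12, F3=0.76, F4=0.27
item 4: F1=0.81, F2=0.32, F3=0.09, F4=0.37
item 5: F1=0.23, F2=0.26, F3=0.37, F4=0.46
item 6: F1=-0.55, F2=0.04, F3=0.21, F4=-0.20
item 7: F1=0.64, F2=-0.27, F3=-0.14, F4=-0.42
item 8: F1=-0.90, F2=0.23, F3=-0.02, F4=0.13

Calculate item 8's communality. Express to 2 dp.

h² = (-0.90)² + 0.23² + (-0.02)² + 0.13² = 0.8100 + 0.0529 + 0.0004 + 0.0169 = 0.8802

0.88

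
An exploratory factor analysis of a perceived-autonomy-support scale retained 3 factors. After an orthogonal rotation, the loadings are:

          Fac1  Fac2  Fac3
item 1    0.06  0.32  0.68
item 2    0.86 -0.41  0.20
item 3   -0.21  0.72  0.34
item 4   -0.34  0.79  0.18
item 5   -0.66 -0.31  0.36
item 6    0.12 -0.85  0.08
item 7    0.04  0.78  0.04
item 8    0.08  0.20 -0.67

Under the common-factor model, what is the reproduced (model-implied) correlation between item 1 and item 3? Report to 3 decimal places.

0.449

r̂ = Σ λ_i·λ_j across factors = (0.06)(-0.21) + (0.32)(0.72) + (0.68)(0.34)
  = -0.0126 +0.2304 +0.2312 = 0.4490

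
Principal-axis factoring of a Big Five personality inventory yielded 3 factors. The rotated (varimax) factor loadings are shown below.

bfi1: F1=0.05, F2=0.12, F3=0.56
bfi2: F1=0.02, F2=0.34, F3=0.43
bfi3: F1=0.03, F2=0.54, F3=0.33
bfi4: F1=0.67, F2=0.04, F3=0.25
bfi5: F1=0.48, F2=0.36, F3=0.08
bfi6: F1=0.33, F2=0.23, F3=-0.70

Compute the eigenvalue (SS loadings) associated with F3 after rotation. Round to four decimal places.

1.1663

SS loadings for F3 = 0.56² + 0.43² + 0.33² + 0.25² + 0.08² + (-0.70)² = 0.3136 + 0.1849 + 0.1089 + 0.0625 + 0.0064 + 0.4900 = 1.1663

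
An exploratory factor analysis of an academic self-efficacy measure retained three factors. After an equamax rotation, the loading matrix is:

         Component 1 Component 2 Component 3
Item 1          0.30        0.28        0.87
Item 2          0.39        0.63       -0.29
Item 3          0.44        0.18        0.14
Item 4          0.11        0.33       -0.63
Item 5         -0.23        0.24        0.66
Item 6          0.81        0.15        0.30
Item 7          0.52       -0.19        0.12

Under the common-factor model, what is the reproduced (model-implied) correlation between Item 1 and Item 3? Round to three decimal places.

0.304

r̂ = Σ λ_i·λ_j across factors = (0.30)(0.44) + (0.28)(0.18) + (0.87)(0.14)
  = +0.1320 +0.0504 +0.1218 = 0.3042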